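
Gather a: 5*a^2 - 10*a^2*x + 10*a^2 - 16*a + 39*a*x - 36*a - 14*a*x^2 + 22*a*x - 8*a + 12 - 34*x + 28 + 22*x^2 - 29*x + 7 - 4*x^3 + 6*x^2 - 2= a^2*(15 - 10*x) + a*(-14*x^2 + 61*x - 60) - 4*x^3 + 28*x^2 - 63*x + 45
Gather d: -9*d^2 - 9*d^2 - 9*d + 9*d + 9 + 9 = 18 - 18*d^2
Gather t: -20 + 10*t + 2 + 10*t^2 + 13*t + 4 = 10*t^2 + 23*t - 14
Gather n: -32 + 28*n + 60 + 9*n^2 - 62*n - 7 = 9*n^2 - 34*n + 21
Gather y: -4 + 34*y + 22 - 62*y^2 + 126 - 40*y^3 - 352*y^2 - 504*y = -40*y^3 - 414*y^2 - 470*y + 144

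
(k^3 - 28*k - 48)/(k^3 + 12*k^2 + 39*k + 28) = (k^2 - 4*k - 12)/(k^2 + 8*k + 7)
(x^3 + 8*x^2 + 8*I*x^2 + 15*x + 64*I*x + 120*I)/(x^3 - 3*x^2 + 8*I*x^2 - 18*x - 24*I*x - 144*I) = (x + 5)/(x - 6)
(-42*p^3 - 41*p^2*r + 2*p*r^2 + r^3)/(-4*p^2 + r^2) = (42*p^3 + 41*p^2*r - 2*p*r^2 - r^3)/(4*p^2 - r^2)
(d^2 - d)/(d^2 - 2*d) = (d - 1)/(d - 2)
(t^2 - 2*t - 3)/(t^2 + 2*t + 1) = (t - 3)/(t + 1)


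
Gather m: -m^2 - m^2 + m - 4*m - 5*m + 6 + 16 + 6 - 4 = -2*m^2 - 8*m + 24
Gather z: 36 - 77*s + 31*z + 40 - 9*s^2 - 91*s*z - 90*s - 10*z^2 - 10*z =-9*s^2 - 167*s - 10*z^2 + z*(21 - 91*s) + 76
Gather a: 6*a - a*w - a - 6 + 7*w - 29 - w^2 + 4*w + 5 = a*(5 - w) - w^2 + 11*w - 30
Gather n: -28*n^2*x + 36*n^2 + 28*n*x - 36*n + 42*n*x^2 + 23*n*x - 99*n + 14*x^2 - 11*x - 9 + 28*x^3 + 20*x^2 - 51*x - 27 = n^2*(36 - 28*x) + n*(42*x^2 + 51*x - 135) + 28*x^3 + 34*x^2 - 62*x - 36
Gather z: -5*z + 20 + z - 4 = 16 - 4*z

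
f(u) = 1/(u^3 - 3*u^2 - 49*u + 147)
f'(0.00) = 0.00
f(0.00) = 0.01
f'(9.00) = 0.00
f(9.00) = 0.01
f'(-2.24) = 0.00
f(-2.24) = 0.00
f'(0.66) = 0.00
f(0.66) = 0.01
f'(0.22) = 0.00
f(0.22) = 0.01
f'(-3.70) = -0.00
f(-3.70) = 0.00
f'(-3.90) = -0.00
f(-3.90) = 0.00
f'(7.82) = -0.03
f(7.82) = 0.02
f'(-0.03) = 0.00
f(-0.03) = 0.01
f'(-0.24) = 0.00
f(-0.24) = 0.01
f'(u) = (-3*u^2 + 6*u + 49)/(u^3 - 3*u^2 - 49*u + 147)^2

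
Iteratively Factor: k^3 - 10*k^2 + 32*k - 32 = (k - 2)*(k^2 - 8*k + 16) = (k - 4)*(k - 2)*(k - 4)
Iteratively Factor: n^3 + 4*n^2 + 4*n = (n + 2)*(n^2 + 2*n) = (n + 2)^2*(n)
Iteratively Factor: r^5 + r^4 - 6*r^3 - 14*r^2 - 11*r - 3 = (r - 3)*(r^4 + 4*r^3 + 6*r^2 + 4*r + 1) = (r - 3)*(r + 1)*(r^3 + 3*r^2 + 3*r + 1) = (r - 3)*(r + 1)^2*(r^2 + 2*r + 1) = (r - 3)*(r + 1)^3*(r + 1)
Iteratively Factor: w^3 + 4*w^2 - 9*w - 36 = (w - 3)*(w^2 + 7*w + 12) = (w - 3)*(w + 3)*(w + 4)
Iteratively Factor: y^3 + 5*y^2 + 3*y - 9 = (y - 1)*(y^2 + 6*y + 9) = (y - 1)*(y + 3)*(y + 3)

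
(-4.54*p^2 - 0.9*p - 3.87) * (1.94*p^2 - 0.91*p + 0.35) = -8.8076*p^4 + 2.3854*p^3 - 8.2778*p^2 + 3.2067*p - 1.3545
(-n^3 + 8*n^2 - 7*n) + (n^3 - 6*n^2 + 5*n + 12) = 2*n^2 - 2*n + 12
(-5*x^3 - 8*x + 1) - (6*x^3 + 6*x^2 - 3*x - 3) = -11*x^3 - 6*x^2 - 5*x + 4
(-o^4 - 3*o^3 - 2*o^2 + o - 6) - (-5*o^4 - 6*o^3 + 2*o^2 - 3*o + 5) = 4*o^4 + 3*o^3 - 4*o^2 + 4*o - 11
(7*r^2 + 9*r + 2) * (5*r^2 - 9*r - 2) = 35*r^4 - 18*r^3 - 85*r^2 - 36*r - 4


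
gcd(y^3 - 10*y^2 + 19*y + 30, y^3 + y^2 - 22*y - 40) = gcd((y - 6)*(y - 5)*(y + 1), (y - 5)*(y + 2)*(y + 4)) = y - 5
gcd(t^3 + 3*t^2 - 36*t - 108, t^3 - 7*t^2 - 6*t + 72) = t^2 - 3*t - 18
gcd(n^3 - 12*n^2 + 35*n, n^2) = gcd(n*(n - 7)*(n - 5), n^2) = n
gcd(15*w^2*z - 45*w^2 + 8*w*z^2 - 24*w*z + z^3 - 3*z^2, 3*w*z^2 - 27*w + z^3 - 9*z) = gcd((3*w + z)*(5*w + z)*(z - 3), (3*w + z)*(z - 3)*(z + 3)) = 3*w*z - 9*w + z^2 - 3*z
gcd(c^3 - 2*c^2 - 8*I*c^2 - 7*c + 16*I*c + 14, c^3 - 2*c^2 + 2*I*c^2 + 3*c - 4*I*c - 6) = c^2 + c*(-2 - I) + 2*I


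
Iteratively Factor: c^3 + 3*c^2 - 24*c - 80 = (c + 4)*(c^2 - c - 20) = (c + 4)^2*(c - 5)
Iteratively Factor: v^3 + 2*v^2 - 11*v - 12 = (v + 1)*(v^2 + v - 12) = (v + 1)*(v + 4)*(v - 3)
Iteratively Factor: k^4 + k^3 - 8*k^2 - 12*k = (k)*(k^3 + k^2 - 8*k - 12) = k*(k + 2)*(k^2 - k - 6) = k*(k + 2)^2*(k - 3)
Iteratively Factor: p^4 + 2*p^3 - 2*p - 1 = (p - 1)*(p^3 + 3*p^2 + 3*p + 1) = (p - 1)*(p + 1)*(p^2 + 2*p + 1) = (p - 1)*(p + 1)^2*(p + 1)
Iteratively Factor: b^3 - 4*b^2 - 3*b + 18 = (b + 2)*(b^2 - 6*b + 9) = (b - 3)*(b + 2)*(b - 3)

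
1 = 1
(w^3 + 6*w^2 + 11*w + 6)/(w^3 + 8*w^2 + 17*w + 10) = (w + 3)/(w + 5)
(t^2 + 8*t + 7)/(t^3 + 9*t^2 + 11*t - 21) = (t + 1)/(t^2 + 2*t - 3)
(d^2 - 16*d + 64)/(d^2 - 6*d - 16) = (d - 8)/(d + 2)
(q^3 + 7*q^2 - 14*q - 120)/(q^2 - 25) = (q^2 + 2*q - 24)/(q - 5)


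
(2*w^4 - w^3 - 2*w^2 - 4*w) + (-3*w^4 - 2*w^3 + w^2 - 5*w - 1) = -w^4 - 3*w^3 - w^2 - 9*w - 1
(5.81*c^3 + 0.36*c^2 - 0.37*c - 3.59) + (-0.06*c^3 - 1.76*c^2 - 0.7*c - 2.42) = 5.75*c^3 - 1.4*c^2 - 1.07*c - 6.01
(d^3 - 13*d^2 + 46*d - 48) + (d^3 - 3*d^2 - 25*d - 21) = 2*d^3 - 16*d^2 + 21*d - 69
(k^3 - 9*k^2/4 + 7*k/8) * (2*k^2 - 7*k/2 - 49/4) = 2*k^5 - 8*k^4 - 21*k^3/8 + 49*k^2/2 - 343*k/32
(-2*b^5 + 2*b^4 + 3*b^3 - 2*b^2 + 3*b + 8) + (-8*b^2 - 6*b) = -2*b^5 + 2*b^4 + 3*b^3 - 10*b^2 - 3*b + 8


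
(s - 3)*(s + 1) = s^2 - 2*s - 3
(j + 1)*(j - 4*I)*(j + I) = j^3 + j^2 - 3*I*j^2 + 4*j - 3*I*j + 4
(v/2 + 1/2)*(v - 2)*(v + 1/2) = v^3/2 - v^2/4 - 5*v/4 - 1/2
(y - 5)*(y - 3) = y^2 - 8*y + 15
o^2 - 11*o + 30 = (o - 6)*(o - 5)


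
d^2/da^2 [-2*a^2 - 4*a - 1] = -4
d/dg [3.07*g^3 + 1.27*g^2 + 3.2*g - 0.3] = 9.21*g^2 + 2.54*g + 3.2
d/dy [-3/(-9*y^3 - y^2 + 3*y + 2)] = 3*(-27*y^2 - 2*y + 3)/(9*y^3 + y^2 - 3*y - 2)^2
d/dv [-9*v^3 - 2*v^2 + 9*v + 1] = -27*v^2 - 4*v + 9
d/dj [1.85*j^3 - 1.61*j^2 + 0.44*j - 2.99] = 5.55*j^2 - 3.22*j + 0.44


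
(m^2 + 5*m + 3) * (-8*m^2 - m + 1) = -8*m^4 - 41*m^3 - 28*m^2 + 2*m + 3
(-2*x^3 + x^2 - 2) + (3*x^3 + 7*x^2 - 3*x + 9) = x^3 + 8*x^2 - 3*x + 7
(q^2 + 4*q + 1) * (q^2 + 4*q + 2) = q^4 + 8*q^3 + 19*q^2 + 12*q + 2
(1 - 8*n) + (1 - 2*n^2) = -2*n^2 - 8*n + 2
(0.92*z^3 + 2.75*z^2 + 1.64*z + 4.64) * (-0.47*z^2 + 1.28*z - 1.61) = -0.4324*z^5 - 0.1149*z^4 + 1.268*z^3 - 4.5091*z^2 + 3.2988*z - 7.4704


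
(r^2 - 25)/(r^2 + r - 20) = (r - 5)/(r - 4)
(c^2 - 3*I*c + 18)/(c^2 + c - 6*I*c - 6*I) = (c + 3*I)/(c + 1)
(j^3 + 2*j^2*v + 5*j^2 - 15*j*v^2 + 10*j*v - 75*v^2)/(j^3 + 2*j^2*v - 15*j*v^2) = (j + 5)/j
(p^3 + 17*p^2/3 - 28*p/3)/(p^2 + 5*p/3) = (3*p^2 + 17*p - 28)/(3*p + 5)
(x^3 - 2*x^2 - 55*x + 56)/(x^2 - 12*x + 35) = (x^3 - 2*x^2 - 55*x + 56)/(x^2 - 12*x + 35)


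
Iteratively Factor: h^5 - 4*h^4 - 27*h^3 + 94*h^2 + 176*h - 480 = (h + 4)*(h^4 - 8*h^3 + 5*h^2 + 74*h - 120) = (h + 3)*(h + 4)*(h^3 - 11*h^2 + 38*h - 40) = (h - 4)*(h + 3)*(h + 4)*(h^2 - 7*h + 10) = (h - 4)*(h - 2)*(h + 3)*(h + 4)*(h - 5)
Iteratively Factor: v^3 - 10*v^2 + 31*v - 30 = (v - 2)*(v^2 - 8*v + 15) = (v - 5)*(v - 2)*(v - 3)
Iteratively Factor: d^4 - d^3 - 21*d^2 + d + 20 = (d + 1)*(d^3 - 2*d^2 - 19*d + 20) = (d - 5)*(d + 1)*(d^2 + 3*d - 4) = (d - 5)*(d - 1)*(d + 1)*(d + 4)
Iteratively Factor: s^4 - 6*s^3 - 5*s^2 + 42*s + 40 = (s + 2)*(s^3 - 8*s^2 + 11*s + 20) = (s - 4)*(s + 2)*(s^2 - 4*s - 5) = (s - 5)*(s - 4)*(s + 2)*(s + 1)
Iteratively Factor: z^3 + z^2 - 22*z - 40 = (z + 2)*(z^2 - z - 20) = (z - 5)*(z + 2)*(z + 4)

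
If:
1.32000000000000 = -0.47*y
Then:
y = -2.81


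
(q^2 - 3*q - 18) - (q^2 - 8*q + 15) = 5*q - 33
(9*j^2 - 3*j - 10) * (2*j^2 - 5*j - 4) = 18*j^4 - 51*j^3 - 41*j^2 + 62*j + 40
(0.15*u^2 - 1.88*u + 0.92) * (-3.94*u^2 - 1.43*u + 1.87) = -0.591*u^4 + 7.1927*u^3 - 0.6559*u^2 - 4.8312*u + 1.7204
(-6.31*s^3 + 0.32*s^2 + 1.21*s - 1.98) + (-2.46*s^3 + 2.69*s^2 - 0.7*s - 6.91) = -8.77*s^3 + 3.01*s^2 + 0.51*s - 8.89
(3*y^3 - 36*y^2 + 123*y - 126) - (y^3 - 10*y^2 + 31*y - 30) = 2*y^3 - 26*y^2 + 92*y - 96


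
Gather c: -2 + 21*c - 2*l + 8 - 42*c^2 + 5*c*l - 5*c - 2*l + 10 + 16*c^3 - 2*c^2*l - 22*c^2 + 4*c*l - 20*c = 16*c^3 + c^2*(-2*l - 64) + c*(9*l - 4) - 4*l + 16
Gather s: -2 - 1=-3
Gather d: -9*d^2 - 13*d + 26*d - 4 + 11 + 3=-9*d^2 + 13*d + 10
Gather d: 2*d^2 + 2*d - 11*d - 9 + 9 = 2*d^2 - 9*d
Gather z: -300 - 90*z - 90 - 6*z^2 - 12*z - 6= -6*z^2 - 102*z - 396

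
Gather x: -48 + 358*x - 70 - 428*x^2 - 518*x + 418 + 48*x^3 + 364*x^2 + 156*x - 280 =48*x^3 - 64*x^2 - 4*x + 20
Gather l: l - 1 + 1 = l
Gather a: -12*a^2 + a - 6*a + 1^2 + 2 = -12*a^2 - 5*a + 3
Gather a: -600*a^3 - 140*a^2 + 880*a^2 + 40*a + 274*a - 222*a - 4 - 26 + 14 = -600*a^3 + 740*a^2 + 92*a - 16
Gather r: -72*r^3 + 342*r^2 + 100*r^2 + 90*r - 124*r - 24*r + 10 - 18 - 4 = -72*r^3 + 442*r^2 - 58*r - 12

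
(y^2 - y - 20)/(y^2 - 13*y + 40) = (y + 4)/(y - 8)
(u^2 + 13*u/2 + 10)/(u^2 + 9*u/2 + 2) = (2*u + 5)/(2*u + 1)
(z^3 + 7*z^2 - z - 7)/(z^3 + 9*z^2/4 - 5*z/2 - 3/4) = 4*(z^2 + 8*z + 7)/(4*z^2 + 13*z + 3)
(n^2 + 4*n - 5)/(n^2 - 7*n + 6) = (n + 5)/(n - 6)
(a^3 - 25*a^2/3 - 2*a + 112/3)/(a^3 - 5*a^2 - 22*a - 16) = (a - 7/3)/(a + 1)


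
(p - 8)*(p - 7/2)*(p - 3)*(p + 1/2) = p^4 - 14*p^3 + 221*p^2/4 - 211*p/4 - 42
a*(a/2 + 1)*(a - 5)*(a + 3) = a^4/2 - 19*a^2/2 - 15*a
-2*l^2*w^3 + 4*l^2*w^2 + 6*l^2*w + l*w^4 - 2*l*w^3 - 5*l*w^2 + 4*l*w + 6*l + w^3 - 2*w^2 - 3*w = (-2*l + w)*(w - 3)*(w + 1)*(l*w + 1)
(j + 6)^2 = j^2 + 12*j + 36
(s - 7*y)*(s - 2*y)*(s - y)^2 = s^4 - 11*s^3*y + 33*s^2*y^2 - 37*s*y^3 + 14*y^4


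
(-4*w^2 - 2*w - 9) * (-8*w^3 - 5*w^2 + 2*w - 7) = 32*w^5 + 36*w^4 + 74*w^3 + 69*w^2 - 4*w + 63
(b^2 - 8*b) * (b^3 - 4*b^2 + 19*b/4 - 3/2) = b^5 - 12*b^4 + 147*b^3/4 - 79*b^2/2 + 12*b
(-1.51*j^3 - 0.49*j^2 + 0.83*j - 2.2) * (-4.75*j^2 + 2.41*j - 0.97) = 7.1725*j^5 - 1.3116*j^4 - 3.6587*j^3 + 12.9256*j^2 - 6.1071*j + 2.134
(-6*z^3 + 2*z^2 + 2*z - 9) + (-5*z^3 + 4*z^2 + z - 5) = -11*z^3 + 6*z^2 + 3*z - 14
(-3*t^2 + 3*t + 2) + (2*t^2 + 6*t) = -t^2 + 9*t + 2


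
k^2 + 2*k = k*(k + 2)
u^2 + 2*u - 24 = (u - 4)*(u + 6)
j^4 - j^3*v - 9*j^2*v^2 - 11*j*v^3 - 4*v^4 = (j - 4*v)*(j + v)^3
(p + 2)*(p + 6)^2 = p^3 + 14*p^2 + 60*p + 72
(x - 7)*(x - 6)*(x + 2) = x^3 - 11*x^2 + 16*x + 84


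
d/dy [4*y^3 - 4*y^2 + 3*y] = 12*y^2 - 8*y + 3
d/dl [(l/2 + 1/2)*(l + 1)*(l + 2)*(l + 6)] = 2*l^3 + 15*l^2 + 29*l + 16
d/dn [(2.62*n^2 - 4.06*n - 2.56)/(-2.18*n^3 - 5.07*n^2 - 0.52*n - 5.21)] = (5.7116*n^4 - 17.7016*n^3 - 38.689*n^2 - 53.2588*n + 19.8214)/(4.7524*n^6 + 22.1052*n^5 + 27.9721*n^4 + 27.9884*n^3 + 53.0998*n^2 + 5.4184*n + 27.1441)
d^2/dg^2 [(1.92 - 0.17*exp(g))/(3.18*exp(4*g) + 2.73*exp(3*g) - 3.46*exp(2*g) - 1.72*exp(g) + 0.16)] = (-15.471972*exp(8*g) + 294.41871*exp(7*g) + 382.043604*exp(6*g) - 128.26953*exp(5*g) - 192.318932*exp(4*g) + 60.25748*exp(3*g) + 26.166336*exp(2*g) + 9.884992*exp(g) + 0.524032)*exp(g)/(32.157432*exp(12*g) + 82.820556*exp(11*g) - 33.866046*exp(10*g) - 212.059431*exp(9*g) - 47.890134*exp(8*g) + 181.47348*exp(7*g) + 77.29676*exp(6*g) - 51.862944*exp(5*g) - 29.225376*exp(4*g) + 0.834368*exp(3*g) + 1.154304*exp(2*g) - 0.132096*exp(g) + 0.004096)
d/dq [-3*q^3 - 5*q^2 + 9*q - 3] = -9*q^2 - 10*q + 9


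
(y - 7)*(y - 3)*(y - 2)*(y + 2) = y^4 - 10*y^3 + 17*y^2 + 40*y - 84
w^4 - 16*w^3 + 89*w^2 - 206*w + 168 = (w - 7)*(w - 4)*(w - 3)*(w - 2)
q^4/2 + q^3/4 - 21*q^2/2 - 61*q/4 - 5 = (q/2 + 1/2)*(q - 5)*(q + 1/2)*(q + 4)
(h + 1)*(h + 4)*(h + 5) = h^3 + 10*h^2 + 29*h + 20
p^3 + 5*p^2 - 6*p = p*(p - 1)*(p + 6)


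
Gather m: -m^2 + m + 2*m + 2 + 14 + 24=-m^2 + 3*m + 40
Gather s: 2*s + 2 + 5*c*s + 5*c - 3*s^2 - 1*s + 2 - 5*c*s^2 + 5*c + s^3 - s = 5*c*s + 10*c + s^3 + s^2*(-5*c - 3) + 4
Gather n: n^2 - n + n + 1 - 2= n^2 - 1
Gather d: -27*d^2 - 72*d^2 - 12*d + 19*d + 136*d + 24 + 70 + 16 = -99*d^2 + 143*d + 110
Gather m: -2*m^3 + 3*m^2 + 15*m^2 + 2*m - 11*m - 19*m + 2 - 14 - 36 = -2*m^3 + 18*m^2 - 28*m - 48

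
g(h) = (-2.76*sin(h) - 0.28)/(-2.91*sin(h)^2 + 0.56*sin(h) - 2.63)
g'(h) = (5.82*sin(h)*cos(h) - 0.56*cos(h))*(-2.76*sin(h) - 0.28)/(-2.91*sin(h)^2 + 0.56*sin(h) - 2.63)^2 - 2.76*cos(h)/(-2.91*sin(h)^2 + 0.56*sin(h) - 2.63) = (-8.0316*sin(h)^2 - 1.6296*sin(h) + 7.4156)*cos(h)/(8.4681*sin(h)^4 - 3.2592*sin(h)^3 + 15.6202*sin(h)^2 - 2.9456*sin(h) + 6.9169)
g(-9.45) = 0.13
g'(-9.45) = -1.08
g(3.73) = -0.33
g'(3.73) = -0.33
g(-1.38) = -0.41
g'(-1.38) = 0.01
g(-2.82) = -0.19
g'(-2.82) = -0.70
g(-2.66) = -0.28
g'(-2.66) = -0.46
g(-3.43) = 0.39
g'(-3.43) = -0.83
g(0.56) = 0.55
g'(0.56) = 0.36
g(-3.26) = 0.23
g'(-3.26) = -1.04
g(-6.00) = 0.39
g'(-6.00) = 0.83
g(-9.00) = -0.26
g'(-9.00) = -0.54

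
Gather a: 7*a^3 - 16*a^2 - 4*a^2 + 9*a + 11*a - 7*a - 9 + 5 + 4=7*a^3 - 20*a^2 + 13*a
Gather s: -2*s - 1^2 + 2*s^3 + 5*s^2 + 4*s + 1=2*s^3 + 5*s^2 + 2*s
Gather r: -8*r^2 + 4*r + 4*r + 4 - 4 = -8*r^2 + 8*r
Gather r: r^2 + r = r^2 + r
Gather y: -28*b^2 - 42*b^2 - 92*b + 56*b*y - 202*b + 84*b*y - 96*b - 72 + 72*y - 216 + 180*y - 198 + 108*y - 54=-70*b^2 - 390*b + y*(140*b + 360) - 540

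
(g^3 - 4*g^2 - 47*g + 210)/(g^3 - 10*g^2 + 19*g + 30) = (g + 7)/(g + 1)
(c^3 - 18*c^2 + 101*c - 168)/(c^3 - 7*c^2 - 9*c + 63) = (c - 8)/(c + 3)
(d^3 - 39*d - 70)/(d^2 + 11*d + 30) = (d^2 - 5*d - 14)/(d + 6)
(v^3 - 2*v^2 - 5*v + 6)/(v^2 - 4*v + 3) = v + 2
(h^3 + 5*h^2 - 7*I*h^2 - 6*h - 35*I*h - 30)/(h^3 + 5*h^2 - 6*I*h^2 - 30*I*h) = (h - I)/h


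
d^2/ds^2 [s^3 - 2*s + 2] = 6*s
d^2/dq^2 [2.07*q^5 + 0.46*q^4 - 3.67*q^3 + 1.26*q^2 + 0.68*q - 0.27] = 41.4*q^3 + 5.52*q^2 - 22.02*q + 2.52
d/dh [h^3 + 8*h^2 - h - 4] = 3*h^2 + 16*h - 1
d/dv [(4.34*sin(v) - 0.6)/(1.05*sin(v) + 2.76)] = 12.6084*cos(v)/(1.05*sin(v) + 2.76)^2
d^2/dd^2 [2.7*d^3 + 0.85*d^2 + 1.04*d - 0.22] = 16.2*d + 1.7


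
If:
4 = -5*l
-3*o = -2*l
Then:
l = -4/5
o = -8/15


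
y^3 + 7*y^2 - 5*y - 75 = (y - 3)*(y + 5)^2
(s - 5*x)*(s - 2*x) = s^2 - 7*s*x + 10*x^2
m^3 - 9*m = m*(m - 3)*(m + 3)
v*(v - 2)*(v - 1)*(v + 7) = v^4 + 4*v^3 - 19*v^2 + 14*v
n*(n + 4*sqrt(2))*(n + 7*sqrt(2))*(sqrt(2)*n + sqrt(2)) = sqrt(2)*n^4 + sqrt(2)*n^3 + 22*n^3 + 22*n^2 + 56*sqrt(2)*n^2 + 56*sqrt(2)*n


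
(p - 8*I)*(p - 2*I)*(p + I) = p^3 - 9*I*p^2 - 6*p - 16*I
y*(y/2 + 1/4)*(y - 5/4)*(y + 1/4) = y^4/2 - y^3/4 - 13*y^2/32 - 5*y/64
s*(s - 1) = s^2 - s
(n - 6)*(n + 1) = n^2 - 5*n - 6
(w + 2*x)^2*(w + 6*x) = w^3 + 10*w^2*x + 28*w*x^2 + 24*x^3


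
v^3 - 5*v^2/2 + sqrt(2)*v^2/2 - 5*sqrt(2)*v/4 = v*(v - 5/2)*(v + sqrt(2)/2)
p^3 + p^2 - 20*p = p*(p - 4)*(p + 5)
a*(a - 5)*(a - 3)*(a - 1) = a^4 - 9*a^3 + 23*a^2 - 15*a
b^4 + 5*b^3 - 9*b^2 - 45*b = b*(b - 3)*(b + 3)*(b + 5)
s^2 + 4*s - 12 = (s - 2)*(s + 6)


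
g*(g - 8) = g^2 - 8*g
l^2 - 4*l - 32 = (l - 8)*(l + 4)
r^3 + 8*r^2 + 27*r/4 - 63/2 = (r - 3/2)*(r + 7/2)*(r + 6)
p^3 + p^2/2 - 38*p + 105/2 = (p - 5)*(p - 3/2)*(p + 7)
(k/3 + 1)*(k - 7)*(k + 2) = k^3/3 - 2*k^2/3 - 29*k/3 - 14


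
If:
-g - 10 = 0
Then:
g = -10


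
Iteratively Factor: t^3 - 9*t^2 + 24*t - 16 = (t - 1)*(t^2 - 8*t + 16) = (t - 4)*(t - 1)*(t - 4)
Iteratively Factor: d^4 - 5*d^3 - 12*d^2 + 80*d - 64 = (d - 1)*(d^3 - 4*d^2 - 16*d + 64) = (d - 4)*(d - 1)*(d^2 - 16) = (d - 4)*(d - 1)*(d + 4)*(d - 4)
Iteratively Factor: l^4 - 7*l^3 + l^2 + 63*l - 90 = (l - 2)*(l^3 - 5*l^2 - 9*l + 45) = (l - 3)*(l - 2)*(l^2 - 2*l - 15) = (l - 5)*(l - 3)*(l - 2)*(l + 3)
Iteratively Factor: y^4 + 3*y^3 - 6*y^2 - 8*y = (y + 4)*(y^3 - y^2 - 2*y) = y*(y + 4)*(y^2 - y - 2) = y*(y - 2)*(y + 4)*(y + 1)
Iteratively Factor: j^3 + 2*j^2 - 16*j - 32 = (j - 4)*(j^2 + 6*j + 8) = (j - 4)*(j + 2)*(j + 4)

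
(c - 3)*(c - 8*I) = c^2 - 3*c - 8*I*c + 24*I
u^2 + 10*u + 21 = (u + 3)*(u + 7)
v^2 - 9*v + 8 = (v - 8)*(v - 1)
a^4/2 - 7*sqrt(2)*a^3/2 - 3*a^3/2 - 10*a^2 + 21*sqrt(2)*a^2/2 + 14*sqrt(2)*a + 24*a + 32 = (a/2 + sqrt(2)/2)*(a - 4)*(a + 1)*(a - 8*sqrt(2))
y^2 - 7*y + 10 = (y - 5)*(y - 2)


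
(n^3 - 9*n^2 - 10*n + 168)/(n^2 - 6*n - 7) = (n^2 - 2*n - 24)/(n + 1)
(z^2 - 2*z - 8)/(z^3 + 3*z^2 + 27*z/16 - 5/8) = 16*(z - 4)/(16*z^2 + 16*z - 5)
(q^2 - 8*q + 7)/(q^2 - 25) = (q^2 - 8*q + 7)/(q^2 - 25)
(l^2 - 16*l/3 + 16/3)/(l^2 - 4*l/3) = (l - 4)/l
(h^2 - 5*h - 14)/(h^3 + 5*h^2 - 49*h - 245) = (h + 2)/(h^2 + 12*h + 35)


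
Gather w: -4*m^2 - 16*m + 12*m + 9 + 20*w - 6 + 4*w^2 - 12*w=-4*m^2 - 4*m + 4*w^2 + 8*w + 3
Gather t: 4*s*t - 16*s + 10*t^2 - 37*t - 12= -16*s + 10*t^2 + t*(4*s - 37) - 12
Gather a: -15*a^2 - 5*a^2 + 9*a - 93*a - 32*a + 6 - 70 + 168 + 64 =-20*a^2 - 116*a + 168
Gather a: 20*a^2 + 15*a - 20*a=20*a^2 - 5*a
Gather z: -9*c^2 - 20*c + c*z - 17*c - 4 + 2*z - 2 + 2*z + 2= -9*c^2 - 37*c + z*(c + 4) - 4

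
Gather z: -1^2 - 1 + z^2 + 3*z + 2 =z^2 + 3*z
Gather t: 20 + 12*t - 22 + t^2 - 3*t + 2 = t^2 + 9*t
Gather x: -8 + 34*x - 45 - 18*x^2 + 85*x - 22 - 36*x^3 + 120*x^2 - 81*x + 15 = -36*x^3 + 102*x^2 + 38*x - 60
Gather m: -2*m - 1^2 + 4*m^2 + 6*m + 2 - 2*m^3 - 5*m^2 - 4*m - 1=-2*m^3 - m^2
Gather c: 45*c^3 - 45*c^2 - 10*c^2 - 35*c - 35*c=45*c^3 - 55*c^2 - 70*c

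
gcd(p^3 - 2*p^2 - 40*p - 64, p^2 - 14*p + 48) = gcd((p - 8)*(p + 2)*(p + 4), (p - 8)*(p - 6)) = p - 8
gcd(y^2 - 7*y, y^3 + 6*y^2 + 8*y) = y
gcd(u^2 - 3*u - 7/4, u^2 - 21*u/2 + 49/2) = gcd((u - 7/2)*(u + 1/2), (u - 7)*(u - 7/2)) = u - 7/2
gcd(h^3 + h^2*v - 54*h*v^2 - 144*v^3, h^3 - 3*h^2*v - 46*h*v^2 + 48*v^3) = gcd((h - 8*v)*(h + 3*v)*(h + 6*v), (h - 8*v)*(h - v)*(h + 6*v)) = -h^2 + 2*h*v + 48*v^2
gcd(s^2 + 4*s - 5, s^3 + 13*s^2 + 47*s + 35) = s + 5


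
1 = 1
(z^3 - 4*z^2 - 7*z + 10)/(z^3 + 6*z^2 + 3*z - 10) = (z - 5)/(z + 5)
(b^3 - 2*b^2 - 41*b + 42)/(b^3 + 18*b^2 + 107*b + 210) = (b^2 - 8*b + 7)/(b^2 + 12*b + 35)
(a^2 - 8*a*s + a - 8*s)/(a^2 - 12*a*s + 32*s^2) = (-a - 1)/(-a + 4*s)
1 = 1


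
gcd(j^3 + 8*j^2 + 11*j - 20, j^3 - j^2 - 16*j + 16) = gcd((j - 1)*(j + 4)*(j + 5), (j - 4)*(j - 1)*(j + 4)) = j^2 + 3*j - 4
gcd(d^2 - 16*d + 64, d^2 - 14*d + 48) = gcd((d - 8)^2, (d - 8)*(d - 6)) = d - 8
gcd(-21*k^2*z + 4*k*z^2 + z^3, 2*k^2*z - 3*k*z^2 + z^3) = z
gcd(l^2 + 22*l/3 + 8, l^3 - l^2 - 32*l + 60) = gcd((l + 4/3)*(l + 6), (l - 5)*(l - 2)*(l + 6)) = l + 6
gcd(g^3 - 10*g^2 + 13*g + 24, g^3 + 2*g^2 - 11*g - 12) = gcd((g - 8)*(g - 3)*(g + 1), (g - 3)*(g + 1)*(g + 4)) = g^2 - 2*g - 3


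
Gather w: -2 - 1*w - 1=-w - 3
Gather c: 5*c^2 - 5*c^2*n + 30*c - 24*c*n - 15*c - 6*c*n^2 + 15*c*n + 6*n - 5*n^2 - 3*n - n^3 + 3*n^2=c^2*(5 - 5*n) + c*(-6*n^2 - 9*n + 15) - n^3 - 2*n^2 + 3*n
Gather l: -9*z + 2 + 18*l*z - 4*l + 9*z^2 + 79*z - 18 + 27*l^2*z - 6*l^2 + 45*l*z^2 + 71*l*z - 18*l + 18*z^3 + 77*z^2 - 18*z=l^2*(27*z - 6) + l*(45*z^2 + 89*z - 22) + 18*z^3 + 86*z^2 + 52*z - 16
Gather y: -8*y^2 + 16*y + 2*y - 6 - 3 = -8*y^2 + 18*y - 9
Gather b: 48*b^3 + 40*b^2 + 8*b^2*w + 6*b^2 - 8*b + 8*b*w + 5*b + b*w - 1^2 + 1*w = 48*b^3 + b^2*(8*w + 46) + b*(9*w - 3) + w - 1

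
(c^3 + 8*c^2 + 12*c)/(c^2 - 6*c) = (c^2 + 8*c + 12)/(c - 6)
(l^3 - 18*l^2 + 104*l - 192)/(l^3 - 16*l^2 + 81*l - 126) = (l^2 - 12*l + 32)/(l^2 - 10*l + 21)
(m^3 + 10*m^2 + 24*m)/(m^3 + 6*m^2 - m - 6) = m*(m + 4)/(m^2 - 1)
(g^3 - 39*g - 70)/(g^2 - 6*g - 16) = (g^2 - 2*g - 35)/(g - 8)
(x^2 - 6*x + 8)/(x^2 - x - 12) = (x - 2)/(x + 3)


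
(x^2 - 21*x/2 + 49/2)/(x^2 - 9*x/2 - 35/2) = (2*x - 7)/(2*x + 5)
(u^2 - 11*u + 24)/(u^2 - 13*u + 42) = (u^2 - 11*u + 24)/(u^2 - 13*u + 42)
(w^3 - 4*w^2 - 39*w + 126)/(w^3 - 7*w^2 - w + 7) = (w^2 + 3*w - 18)/(w^2 - 1)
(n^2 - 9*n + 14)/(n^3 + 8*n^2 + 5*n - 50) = (n - 7)/(n^2 + 10*n + 25)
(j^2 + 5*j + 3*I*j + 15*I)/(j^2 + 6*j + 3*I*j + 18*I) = (j + 5)/(j + 6)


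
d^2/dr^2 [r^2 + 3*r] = 2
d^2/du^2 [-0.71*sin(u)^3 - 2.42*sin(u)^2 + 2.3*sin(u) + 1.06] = -1.7675*sin(u) - 1.5975*sin(3*u) - 4.84*cos(2*u)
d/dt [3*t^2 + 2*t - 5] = 6*t + 2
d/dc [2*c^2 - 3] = 4*c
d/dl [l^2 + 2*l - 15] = 2*l + 2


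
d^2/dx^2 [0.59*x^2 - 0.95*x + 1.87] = 1.18000000000000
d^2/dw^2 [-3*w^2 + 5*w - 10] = -6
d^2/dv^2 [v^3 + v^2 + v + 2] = 6*v + 2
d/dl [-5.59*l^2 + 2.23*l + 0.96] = 2.23 - 11.18*l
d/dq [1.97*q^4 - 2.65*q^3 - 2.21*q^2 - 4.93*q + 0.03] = 7.88*q^3 - 7.95*q^2 - 4.42*q - 4.93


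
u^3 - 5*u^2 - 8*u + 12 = (u - 6)*(u - 1)*(u + 2)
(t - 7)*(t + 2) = t^2 - 5*t - 14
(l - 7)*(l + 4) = l^2 - 3*l - 28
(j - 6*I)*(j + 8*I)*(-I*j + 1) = -I*j^3 + 3*j^2 - 46*I*j + 48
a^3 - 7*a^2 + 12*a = a*(a - 4)*(a - 3)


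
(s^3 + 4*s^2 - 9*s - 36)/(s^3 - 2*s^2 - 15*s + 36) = (s + 3)/(s - 3)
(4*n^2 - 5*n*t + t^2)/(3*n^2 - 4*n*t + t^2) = (-4*n + t)/(-3*n + t)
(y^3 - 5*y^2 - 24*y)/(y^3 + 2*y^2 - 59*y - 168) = y/(y + 7)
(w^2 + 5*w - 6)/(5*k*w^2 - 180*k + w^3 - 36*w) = (w - 1)/(5*k*w - 30*k + w^2 - 6*w)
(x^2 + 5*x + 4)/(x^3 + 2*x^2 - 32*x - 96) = (x + 1)/(x^2 - 2*x - 24)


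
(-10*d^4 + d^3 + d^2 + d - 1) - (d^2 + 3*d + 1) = -10*d^4 + d^3 - 2*d - 2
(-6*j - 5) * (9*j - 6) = -54*j^2 - 9*j + 30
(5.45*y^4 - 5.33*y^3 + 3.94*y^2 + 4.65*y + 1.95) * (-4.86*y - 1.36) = -26.487*y^5 + 18.4918*y^4 - 11.8996*y^3 - 27.9574*y^2 - 15.801*y - 2.652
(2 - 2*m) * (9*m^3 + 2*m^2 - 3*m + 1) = -18*m^4 + 14*m^3 + 10*m^2 - 8*m + 2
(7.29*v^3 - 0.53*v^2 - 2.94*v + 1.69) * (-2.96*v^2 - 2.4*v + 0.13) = -21.5784*v^5 - 15.9272*v^4 + 10.9221*v^3 + 1.9847*v^2 - 4.4382*v + 0.2197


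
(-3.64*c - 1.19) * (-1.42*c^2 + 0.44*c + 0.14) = 5.1688*c^3 + 0.0881999999999996*c^2 - 1.0332*c - 0.1666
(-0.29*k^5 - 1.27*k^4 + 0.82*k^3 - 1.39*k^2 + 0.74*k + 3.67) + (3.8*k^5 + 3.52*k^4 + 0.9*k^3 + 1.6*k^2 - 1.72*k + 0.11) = 3.51*k^5 + 2.25*k^4 + 1.72*k^3 + 0.21*k^2 - 0.98*k + 3.78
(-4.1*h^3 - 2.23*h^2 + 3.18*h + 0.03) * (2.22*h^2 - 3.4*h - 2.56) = -9.102*h^5 + 8.9894*h^4 + 25.1376*h^3 - 5.0366*h^2 - 8.2428*h - 0.0768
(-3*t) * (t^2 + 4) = -3*t^3 - 12*t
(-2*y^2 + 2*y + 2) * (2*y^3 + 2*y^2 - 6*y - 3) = -4*y^5 + 20*y^3 - 2*y^2 - 18*y - 6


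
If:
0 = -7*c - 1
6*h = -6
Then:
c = -1/7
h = -1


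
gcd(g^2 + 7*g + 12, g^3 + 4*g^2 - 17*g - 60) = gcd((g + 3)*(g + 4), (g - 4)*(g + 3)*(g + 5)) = g + 3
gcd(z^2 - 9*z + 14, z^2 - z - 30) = 1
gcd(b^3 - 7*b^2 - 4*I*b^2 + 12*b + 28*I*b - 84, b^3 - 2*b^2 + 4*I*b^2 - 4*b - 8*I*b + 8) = b + 2*I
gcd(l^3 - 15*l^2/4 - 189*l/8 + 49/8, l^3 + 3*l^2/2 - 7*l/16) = l - 1/4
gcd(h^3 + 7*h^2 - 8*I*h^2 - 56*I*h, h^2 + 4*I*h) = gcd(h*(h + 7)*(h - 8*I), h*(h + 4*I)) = h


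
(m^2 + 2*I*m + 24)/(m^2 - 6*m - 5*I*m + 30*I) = (m^2 + 2*I*m + 24)/(m^2 - 6*m - 5*I*m + 30*I)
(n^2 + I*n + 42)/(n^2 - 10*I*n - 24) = (n + 7*I)/(n - 4*I)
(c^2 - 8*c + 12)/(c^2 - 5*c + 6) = (c - 6)/(c - 3)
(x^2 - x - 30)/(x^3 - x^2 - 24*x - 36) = (x + 5)/(x^2 + 5*x + 6)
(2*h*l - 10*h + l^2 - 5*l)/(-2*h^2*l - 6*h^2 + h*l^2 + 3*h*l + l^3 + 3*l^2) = (5 - l)/(h*l + 3*h - l^2 - 3*l)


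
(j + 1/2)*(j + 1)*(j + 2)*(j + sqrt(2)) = j^4 + sqrt(2)*j^3 + 7*j^3/2 + 7*j^2/2 + 7*sqrt(2)*j^2/2 + j + 7*sqrt(2)*j/2 + sqrt(2)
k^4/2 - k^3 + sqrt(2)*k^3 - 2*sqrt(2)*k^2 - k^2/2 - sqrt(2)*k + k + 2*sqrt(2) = (k/2 + sqrt(2))*(k - 2)*(k - 1)*(k + 1)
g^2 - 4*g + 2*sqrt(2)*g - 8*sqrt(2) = (g - 4)*(g + 2*sqrt(2))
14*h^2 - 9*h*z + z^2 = (-7*h + z)*(-2*h + z)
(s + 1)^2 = s^2 + 2*s + 1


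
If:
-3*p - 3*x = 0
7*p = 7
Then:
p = 1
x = -1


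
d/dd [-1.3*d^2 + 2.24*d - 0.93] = 2.24 - 2.6*d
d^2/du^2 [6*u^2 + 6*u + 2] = 12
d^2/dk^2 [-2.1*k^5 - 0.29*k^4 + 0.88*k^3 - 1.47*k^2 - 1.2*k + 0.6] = -42.0*k^3 - 3.48*k^2 + 5.28*k - 2.94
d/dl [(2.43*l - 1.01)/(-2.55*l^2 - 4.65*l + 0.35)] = (6.1965*l^2 - 5.151*l - 3.846)/(6.5025*l^4 + 23.715*l^3 + 19.8375*l^2 - 3.255*l + 0.1225)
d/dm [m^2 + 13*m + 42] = 2*m + 13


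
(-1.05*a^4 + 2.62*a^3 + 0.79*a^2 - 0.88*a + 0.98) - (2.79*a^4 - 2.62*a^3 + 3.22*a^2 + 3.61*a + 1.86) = -3.84*a^4 + 5.24*a^3 - 2.43*a^2 - 4.49*a - 0.88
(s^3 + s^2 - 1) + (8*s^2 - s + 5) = s^3 + 9*s^2 - s + 4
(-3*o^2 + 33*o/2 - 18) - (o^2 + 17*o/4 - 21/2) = -4*o^2 + 49*o/4 - 15/2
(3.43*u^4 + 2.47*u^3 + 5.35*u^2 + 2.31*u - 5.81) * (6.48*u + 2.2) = 22.2264*u^5 + 23.5516*u^4 + 40.102*u^3 + 26.7388*u^2 - 32.5668*u - 12.782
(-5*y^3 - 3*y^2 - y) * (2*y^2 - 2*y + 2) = -10*y^5 + 4*y^4 - 6*y^3 - 4*y^2 - 2*y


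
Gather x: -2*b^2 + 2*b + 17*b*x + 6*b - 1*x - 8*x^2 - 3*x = -2*b^2 + 8*b - 8*x^2 + x*(17*b - 4)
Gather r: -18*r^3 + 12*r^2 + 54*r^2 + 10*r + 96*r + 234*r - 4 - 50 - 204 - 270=-18*r^3 + 66*r^2 + 340*r - 528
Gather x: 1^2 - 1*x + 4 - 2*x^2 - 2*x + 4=-2*x^2 - 3*x + 9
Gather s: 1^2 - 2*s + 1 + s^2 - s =s^2 - 3*s + 2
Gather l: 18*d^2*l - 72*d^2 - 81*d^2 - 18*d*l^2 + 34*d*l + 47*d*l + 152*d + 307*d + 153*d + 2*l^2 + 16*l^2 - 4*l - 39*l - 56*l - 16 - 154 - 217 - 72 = -153*d^2 + 612*d + l^2*(18 - 18*d) + l*(18*d^2 + 81*d - 99) - 459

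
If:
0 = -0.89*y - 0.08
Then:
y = -0.09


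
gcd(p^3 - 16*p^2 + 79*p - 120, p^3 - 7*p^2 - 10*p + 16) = p - 8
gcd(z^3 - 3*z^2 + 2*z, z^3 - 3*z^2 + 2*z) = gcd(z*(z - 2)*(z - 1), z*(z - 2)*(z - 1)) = z^3 - 3*z^2 + 2*z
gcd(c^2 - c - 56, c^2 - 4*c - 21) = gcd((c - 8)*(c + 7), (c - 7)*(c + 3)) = 1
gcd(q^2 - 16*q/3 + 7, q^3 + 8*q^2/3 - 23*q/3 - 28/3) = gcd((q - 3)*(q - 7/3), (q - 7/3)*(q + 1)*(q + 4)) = q - 7/3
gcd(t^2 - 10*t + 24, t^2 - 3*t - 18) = t - 6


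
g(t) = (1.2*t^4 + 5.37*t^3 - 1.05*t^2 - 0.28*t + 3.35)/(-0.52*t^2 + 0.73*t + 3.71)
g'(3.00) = 597.43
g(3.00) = 192.83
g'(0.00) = -0.25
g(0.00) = 0.90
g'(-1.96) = 903.28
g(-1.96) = -81.18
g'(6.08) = -21.88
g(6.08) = -253.71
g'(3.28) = 3951.18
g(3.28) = 626.47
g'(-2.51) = 46.21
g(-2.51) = 28.50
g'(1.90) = 33.15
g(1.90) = 15.99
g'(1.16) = 7.25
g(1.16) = 3.15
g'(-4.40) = 10.56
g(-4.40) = 2.45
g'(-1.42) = 20.61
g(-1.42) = -5.46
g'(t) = (1.04*t - 0.73)*(1.2*t^4 + 5.37*t^3 - 1.05*t^2 - 0.28*t + 3.35)/(-0.52*t^2 + 0.73*t + 3.71)^2 + (4.8*t^3 + 16.11*t^2 - 2.1*t - 0.28)/(-0.52*t^2 + 0.73*t + 3.71) = (-1.248*t^5 - 0.164400000000001*t^4 + 25.6482*t^3 + 58.856*t^2 - 4.307*t - 3.4843)/(0.2704*t^4 - 0.7592*t^3 - 3.3255*t^2 + 5.4166*t + 13.7641)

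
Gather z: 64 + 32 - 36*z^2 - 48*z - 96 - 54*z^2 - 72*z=-90*z^2 - 120*z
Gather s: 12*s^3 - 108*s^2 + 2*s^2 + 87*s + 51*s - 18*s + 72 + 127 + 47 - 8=12*s^3 - 106*s^2 + 120*s + 238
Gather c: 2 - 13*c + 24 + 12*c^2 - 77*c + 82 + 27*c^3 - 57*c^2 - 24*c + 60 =27*c^3 - 45*c^2 - 114*c + 168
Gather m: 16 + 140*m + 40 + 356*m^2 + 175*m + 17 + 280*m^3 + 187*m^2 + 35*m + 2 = 280*m^3 + 543*m^2 + 350*m + 75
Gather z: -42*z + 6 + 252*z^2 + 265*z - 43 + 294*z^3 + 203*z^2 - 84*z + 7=294*z^3 + 455*z^2 + 139*z - 30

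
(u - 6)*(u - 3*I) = u^2 - 6*u - 3*I*u + 18*I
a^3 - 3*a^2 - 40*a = a*(a - 8)*(a + 5)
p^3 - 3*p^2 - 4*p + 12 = (p - 3)*(p - 2)*(p + 2)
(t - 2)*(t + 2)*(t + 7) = t^3 + 7*t^2 - 4*t - 28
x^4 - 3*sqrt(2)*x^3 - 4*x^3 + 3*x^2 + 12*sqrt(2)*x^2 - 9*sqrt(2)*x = x*(x - 3)*(x - 1)*(x - 3*sqrt(2))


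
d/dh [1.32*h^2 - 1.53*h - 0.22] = 2.64*h - 1.53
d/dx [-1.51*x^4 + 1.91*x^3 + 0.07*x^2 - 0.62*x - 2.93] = -6.04*x^3 + 5.73*x^2 + 0.14*x - 0.62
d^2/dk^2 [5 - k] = 0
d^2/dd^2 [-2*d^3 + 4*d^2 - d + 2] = 8 - 12*d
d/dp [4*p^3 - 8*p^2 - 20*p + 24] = 12*p^2 - 16*p - 20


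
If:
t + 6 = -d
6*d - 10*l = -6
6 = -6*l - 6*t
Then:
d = -11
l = -6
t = 5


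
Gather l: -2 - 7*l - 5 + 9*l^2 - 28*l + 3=9*l^2 - 35*l - 4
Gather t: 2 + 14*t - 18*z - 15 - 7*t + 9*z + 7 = 7*t - 9*z - 6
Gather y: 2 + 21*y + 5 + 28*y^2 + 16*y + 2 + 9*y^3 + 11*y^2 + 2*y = 9*y^3 + 39*y^2 + 39*y + 9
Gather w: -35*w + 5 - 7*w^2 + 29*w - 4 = -7*w^2 - 6*w + 1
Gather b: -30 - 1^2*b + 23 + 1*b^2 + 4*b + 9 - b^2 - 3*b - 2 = 0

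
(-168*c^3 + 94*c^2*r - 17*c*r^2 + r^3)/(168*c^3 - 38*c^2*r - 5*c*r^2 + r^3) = (-6*c + r)/(6*c + r)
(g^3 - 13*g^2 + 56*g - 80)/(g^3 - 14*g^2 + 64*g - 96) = (g - 5)/(g - 6)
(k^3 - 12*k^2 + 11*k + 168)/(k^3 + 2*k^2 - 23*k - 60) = (k^2 - 15*k + 56)/(k^2 - k - 20)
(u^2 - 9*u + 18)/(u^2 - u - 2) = (-u^2 + 9*u - 18)/(-u^2 + u + 2)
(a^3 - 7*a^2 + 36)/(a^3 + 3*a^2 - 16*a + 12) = (a^3 - 7*a^2 + 36)/(a^3 + 3*a^2 - 16*a + 12)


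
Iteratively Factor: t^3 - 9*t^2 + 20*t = (t - 5)*(t^2 - 4*t) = (t - 5)*(t - 4)*(t)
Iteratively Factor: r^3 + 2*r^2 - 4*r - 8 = (r - 2)*(r^2 + 4*r + 4) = (r - 2)*(r + 2)*(r + 2)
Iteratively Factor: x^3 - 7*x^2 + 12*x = (x)*(x^2 - 7*x + 12) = x*(x - 3)*(x - 4)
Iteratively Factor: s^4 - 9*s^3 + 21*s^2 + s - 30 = (s - 5)*(s^3 - 4*s^2 + s + 6) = (s - 5)*(s - 3)*(s^2 - s - 2) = (s - 5)*(s - 3)*(s + 1)*(s - 2)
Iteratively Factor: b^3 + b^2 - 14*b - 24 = (b + 2)*(b^2 - b - 12) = (b - 4)*(b + 2)*(b + 3)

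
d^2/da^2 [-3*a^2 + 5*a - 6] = -6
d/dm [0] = 0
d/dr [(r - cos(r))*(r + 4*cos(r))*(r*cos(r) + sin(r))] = -r^3*sin(r) - 3*r^2*sin(2*r) + 4*r^2*cos(r) + 5*r*sin(r) + 3*r*sin(3*r) + 6*r*cos(2*r) + 3*r + 3*sin(2*r)/2 - 4*cos(r) - 4*cos(3*r)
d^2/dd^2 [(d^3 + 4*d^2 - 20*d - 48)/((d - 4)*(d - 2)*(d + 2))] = 16/(d^3 - 6*d^2 + 12*d - 8)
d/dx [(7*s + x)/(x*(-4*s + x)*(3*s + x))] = 2*(42*s^3 + 7*s^2*x - 10*s*x^2 - x^3)/(x^2*(144*s^4 + 24*s^3*x - 23*s^2*x^2 - 2*s*x^3 + x^4))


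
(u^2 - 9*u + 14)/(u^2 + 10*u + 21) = (u^2 - 9*u + 14)/(u^2 + 10*u + 21)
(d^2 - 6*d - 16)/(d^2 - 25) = (d^2 - 6*d - 16)/(d^2 - 25)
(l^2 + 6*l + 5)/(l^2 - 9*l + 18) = (l^2 + 6*l + 5)/(l^2 - 9*l + 18)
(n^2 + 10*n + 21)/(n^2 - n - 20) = (n^2 + 10*n + 21)/(n^2 - n - 20)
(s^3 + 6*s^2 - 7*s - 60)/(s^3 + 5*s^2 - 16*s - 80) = (s - 3)/(s - 4)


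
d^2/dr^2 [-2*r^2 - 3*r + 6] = -4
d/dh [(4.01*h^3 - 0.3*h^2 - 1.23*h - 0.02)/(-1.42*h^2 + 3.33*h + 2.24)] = (-5.6942*h^4 + 26.7066*h^3 + 24.2016*h^2 - 1.4008*h - 2.6886)/(2.0164*h^4 - 9.4572*h^3 + 4.7273*h^2 + 14.9184*h + 5.0176)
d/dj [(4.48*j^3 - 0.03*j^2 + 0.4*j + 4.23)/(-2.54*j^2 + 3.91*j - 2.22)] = (-11.3792*j^4 + 35.0336*j^3 - 28.9381*j^2 + 21.6216*j - 17.4273)/(6.4516*j^4 - 19.8628*j^3 + 26.5657*j^2 - 17.3604*j + 4.9284)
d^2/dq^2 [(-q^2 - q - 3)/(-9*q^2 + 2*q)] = 6*(33*q^3 + 243*q^2 - 54*q + 4)/(q^3*(729*q^3 - 486*q^2 + 108*q - 8))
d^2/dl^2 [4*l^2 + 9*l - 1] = 8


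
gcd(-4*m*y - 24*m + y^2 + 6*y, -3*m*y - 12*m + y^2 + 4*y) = 1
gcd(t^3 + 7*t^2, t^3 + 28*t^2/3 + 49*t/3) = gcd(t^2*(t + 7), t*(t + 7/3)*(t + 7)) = t^2 + 7*t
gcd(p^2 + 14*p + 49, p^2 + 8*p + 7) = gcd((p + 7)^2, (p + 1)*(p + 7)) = p + 7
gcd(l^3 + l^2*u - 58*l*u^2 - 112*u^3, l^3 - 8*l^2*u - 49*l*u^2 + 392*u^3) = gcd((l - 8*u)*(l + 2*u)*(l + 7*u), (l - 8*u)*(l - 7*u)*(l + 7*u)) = -l^2 + l*u + 56*u^2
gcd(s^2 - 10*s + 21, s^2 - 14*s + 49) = s - 7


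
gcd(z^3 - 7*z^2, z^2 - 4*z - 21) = z - 7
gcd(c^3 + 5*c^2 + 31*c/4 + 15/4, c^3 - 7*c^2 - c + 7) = c + 1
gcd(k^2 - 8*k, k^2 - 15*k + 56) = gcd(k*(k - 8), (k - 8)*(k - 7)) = k - 8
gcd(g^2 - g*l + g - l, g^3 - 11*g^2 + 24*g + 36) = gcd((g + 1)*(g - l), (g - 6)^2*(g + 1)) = g + 1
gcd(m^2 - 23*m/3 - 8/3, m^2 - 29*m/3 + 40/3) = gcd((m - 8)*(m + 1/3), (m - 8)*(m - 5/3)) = m - 8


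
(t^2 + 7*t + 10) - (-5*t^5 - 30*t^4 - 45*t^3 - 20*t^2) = 5*t^5 + 30*t^4 + 45*t^3 + 21*t^2 + 7*t + 10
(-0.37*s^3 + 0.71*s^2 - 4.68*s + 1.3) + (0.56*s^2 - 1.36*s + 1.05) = -0.37*s^3 + 1.27*s^2 - 6.04*s + 2.35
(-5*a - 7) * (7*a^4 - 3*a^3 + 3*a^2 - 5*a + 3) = -35*a^5 - 34*a^4 + 6*a^3 + 4*a^2 + 20*a - 21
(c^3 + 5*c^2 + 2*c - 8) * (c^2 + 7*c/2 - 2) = c^5 + 17*c^4/2 + 35*c^3/2 - 11*c^2 - 32*c + 16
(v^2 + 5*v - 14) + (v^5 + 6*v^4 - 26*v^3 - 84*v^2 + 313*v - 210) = v^5 + 6*v^4 - 26*v^3 - 83*v^2 + 318*v - 224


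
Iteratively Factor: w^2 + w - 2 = (w - 1)*(w + 2)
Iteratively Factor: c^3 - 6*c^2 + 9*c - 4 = (c - 1)*(c^2 - 5*c + 4) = (c - 1)^2*(c - 4)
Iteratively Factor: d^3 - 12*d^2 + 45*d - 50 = (d - 2)*(d^2 - 10*d + 25) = (d - 5)*(d - 2)*(d - 5)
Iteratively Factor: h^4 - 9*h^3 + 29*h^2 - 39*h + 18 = (h - 2)*(h^3 - 7*h^2 + 15*h - 9) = (h - 3)*(h - 2)*(h^2 - 4*h + 3) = (h - 3)^2*(h - 2)*(h - 1)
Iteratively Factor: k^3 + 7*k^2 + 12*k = (k + 3)*(k^2 + 4*k) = (k + 3)*(k + 4)*(k)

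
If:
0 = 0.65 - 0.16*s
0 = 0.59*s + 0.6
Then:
No Solution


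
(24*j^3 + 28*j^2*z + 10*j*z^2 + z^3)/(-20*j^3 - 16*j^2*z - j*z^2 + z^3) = (6*j + z)/(-5*j + z)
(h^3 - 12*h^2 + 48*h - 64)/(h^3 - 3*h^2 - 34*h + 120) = (h^2 - 8*h + 16)/(h^2 + h - 30)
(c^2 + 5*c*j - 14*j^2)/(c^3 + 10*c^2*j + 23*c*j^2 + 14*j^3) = (c - 2*j)/(c^2 + 3*c*j + 2*j^2)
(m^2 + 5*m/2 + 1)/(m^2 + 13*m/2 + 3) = (m + 2)/(m + 6)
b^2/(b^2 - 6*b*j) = b/(b - 6*j)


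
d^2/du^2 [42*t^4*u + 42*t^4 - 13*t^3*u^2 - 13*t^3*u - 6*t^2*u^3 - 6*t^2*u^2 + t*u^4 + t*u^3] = 2*t*(-13*t^2 - 18*t*u - 6*t + 6*u^2 + 3*u)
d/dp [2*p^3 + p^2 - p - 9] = 6*p^2 + 2*p - 1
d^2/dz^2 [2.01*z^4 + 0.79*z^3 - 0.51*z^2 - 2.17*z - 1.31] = 24.12*z^2 + 4.74*z - 1.02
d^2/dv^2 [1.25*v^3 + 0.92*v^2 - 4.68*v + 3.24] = 7.5*v + 1.84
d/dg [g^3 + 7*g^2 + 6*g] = 3*g^2 + 14*g + 6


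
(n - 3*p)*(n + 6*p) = n^2 + 3*n*p - 18*p^2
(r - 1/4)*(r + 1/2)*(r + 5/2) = r^3 + 11*r^2/4 + r/2 - 5/16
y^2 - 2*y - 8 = (y - 4)*(y + 2)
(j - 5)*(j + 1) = j^2 - 4*j - 5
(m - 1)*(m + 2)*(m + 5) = m^3 + 6*m^2 + 3*m - 10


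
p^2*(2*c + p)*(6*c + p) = 12*c^2*p^2 + 8*c*p^3 + p^4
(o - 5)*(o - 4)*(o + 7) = o^3 - 2*o^2 - 43*o + 140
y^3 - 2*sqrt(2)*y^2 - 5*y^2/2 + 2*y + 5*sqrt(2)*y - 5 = (y - 5/2)*(y - sqrt(2))^2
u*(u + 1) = u^2 + u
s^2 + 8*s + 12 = (s + 2)*(s + 6)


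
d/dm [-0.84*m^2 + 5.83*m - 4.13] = 5.83 - 1.68*m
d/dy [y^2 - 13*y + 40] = 2*y - 13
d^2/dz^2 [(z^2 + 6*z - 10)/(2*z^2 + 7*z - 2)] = 4*(5*z^3 - 54*z^2 - 174*z - 221)/(8*z^6 + 84*z^5 + 270*z^4 + 175*z^3 - 270*z^2 + 84*z - 8)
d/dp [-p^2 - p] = -2*p - 1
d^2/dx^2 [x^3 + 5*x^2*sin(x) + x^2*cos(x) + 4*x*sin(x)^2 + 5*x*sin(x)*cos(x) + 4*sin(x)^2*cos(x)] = -5*x^2*sin(x) - x^2*cos(x) - 4*x*sin(x) - 10*x*sin(2*x) + 20*x*cos(x) + 8*x*cos(2*x) + 6*x + 8*sin(2*x) + 10*sqrt(2)*sin(x + pi/4) - 9*cos(x) + 10*cos(2*x) + 9*cos(3*x)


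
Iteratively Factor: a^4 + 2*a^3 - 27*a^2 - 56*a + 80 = (a + 4)*(a^3 - 2*a^2 - 19*a + 20) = (a - 1)*(a + 4)*(a^2 - a - 20) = (a - 1)*(a + 4)^2*(a - 5)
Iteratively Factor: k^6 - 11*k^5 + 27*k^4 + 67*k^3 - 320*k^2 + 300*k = (k + 3)*(k^5 - 14*k^4 + 69*k^3 - 140*k^2 + 100*k) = k*(k + 3)*(k^4 - 14*k^3 + 69*k^2 - 140*k + 100) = k*(k - 5)*(k + 3)*(k^3 - 9*k^2 + 24*k - 20) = k*(k - 5)^2*(k + 3)*(k^2 - 4*k + 4) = k*(k - 5)^2*(k - 2)*(k + 3)*(k - 2)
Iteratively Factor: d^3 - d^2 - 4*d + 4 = (d - 1)*(d^2 - 4) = (d - 2)*(d - 1)*(d + 2)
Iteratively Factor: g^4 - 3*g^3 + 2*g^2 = (g - 1)*(g^3 - 2*g^2) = g*(g - 1)*(g^2 - 2*g) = g^2*(g - 1)*(g - 2)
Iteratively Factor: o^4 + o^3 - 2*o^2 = (o)*(o^3 + o^2 - 2*o) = o*(o + 2)*(o^2 - o) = o^2*(o + 2)*(o - 1)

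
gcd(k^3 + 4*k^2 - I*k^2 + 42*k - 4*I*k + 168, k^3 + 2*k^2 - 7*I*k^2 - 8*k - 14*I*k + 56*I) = k^2 + k*(4 - 7*I) - 28*I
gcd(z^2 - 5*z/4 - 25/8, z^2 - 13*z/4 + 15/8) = z - 5/2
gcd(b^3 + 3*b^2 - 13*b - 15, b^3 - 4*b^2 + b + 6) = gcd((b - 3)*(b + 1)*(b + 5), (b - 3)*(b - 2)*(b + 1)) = b^2 - 2*b - 3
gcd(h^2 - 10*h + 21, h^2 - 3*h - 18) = 1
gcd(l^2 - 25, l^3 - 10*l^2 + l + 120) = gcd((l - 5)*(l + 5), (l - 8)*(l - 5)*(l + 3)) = l - 5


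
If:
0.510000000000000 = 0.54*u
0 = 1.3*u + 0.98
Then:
No Solution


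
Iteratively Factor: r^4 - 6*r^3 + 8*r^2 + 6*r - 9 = (r - 3)*(r^3 - 3*r^2 - r + 3) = (r - 3)^2*(r^2 - 1) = (r - 3)^2*(r - 1)*(r + 1)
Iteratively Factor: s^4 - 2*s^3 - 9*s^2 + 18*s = (s - 3)*(s^3 + s^2 - 6*s) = (s - 3)*(s - 2)*(s^2 + 3*s) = s*(s - 3)*(s - 2)*(s + 3)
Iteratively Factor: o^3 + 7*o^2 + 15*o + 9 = (o + 3)*(o^2 + 4*o + 3) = (o + 1)*(o + 3)*(o + 3)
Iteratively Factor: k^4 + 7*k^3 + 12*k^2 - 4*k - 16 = (k + 2)*(k^3 + 5*k^2 + 2*k - 8) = (k - 1)*(k + 2)*(k^2 + 6*k + 8) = (k - 1)*(k + 2)^2*(k + 4)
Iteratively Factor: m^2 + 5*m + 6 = (m + 3)*(m + 2)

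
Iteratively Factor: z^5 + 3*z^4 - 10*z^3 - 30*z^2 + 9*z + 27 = (z - 1)*(z^4 + 4*z^3 - 6*z^2 - 36*z - 27) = (z - 3)*(z - 1)*(z^3 + 7*z^2 + 15*z + 9) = (z - 3)*(z - 1)*(z + 3)*(z^2 + 4*z + 3) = (z - 3)*(z - 1)*(z + 3)^2*(z + 1)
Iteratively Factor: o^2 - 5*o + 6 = (o - 3)*(o - 2)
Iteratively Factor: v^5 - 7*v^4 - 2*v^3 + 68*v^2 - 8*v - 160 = (v - 4)*(v^4 - 3*v^3 - 14*v^2 + 12*v + 40) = (v - 5)*(v - 4)*(v^3 + 2*v^2 - 4*v - 8) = (v - 5)*(v - 4)*(v - 2)*(v^2 + 4*v + 4) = (v - 5)*(v - 4)*(v - 2)*(v + 2)*(v + 2)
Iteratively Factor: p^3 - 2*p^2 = (p)*(p^2 - 2*p) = p*(p - 2)*(p)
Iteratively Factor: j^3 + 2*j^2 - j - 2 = (j + 1)*(j^2 + j - 2) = (j + 1)*(j + 2)*(j - 1)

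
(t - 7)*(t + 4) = t^2 - 3*t - 28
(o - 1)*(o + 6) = o^2 + 5*o - 6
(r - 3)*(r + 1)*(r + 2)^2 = r^4 + 2*r^3 - 7*r^2 - 20*r - 12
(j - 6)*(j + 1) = j^2 - 5*j - 6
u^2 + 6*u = u*(u + 6)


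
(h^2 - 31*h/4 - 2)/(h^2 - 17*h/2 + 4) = (4*h + 1)/(2*(2*h - 1))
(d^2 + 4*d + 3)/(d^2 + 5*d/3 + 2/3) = 3*(d + 3)/(3*d + 2)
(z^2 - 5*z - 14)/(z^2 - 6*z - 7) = (z + 2)/(z + 1)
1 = 1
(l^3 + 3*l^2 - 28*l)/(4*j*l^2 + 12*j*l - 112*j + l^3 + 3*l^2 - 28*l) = l/(4*j + l)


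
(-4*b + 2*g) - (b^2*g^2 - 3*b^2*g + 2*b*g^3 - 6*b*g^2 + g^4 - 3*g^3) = -b^2*g^2 + 3*b^2*g - 2*b*g^3 + 6*b*g^2 - 4*b - g^4 + 3*g^3 + 2*g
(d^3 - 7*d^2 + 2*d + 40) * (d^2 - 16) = d^5 - 7*d^4 - 14*d^3 + 152*d^2 - 32*d - 640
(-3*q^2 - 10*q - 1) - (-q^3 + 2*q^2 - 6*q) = q^3 - 5*q^2 - 4*q - 1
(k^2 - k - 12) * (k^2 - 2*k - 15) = k^4 - 3*k^3 - 25*k^2 + 39*k + 180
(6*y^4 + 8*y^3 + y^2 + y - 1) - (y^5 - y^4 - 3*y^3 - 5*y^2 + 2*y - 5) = -y^5 + 7*y^4 + 11*y^3 + 6*y^2 - y + 4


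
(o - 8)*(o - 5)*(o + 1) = o^3 - 12*o^2 + 27*o + 40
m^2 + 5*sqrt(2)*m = m*(m + 5*sqrt(2))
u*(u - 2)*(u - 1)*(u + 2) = u^4 - u^3 - 4*u^2 + 4*u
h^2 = h^2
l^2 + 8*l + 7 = (l + 1)*(l + 7)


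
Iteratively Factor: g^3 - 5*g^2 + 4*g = (g - 4)*(g^2 - g) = g*(g - 4)*(g - 1)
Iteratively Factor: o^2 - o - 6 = (o - 3)*(o + 2)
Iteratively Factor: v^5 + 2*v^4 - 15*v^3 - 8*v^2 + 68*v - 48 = (v - 1)*(v^4 + 3*v^3 - 12*v^2 - 20*v + 48) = (v - 1)*(v + 4)*(v^3 - v^2 - 8*v + 12) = (v - 2)*(v - 1)*(v + 4)*(v^2 + v - 6) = (v - 2)^2*(v - 1)*(v + 4)*(v + 3)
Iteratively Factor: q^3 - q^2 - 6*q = (q + 2)*(q^2 - 3*q) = q*(q + 2)*(q - 3)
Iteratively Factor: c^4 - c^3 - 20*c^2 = (c + 4)*(c^3 - 5*c^2) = c*(c + 4)*(c^2 - 5*c) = c*(c - 5)*(c + 4)*(c)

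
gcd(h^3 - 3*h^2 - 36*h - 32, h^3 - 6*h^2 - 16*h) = h - 8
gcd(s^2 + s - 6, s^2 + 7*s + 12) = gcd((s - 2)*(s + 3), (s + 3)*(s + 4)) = s + 3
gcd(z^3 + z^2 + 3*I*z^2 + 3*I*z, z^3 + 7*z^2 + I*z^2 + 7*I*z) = z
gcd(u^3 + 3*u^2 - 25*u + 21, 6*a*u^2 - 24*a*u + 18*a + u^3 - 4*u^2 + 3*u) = u^2 - 4*u + 3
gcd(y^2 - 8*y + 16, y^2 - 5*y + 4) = y - 4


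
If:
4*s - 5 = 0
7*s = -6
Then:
No Solution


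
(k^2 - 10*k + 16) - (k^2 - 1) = 17 - 10*k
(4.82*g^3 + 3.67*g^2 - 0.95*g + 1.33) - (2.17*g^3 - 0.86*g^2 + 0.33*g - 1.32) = 2.65*g^3 + 4.53*g^2 - 1.28*g + 2.65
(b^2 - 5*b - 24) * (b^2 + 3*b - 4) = b^4 - 2*b^3 - 43*b^2 - 52*b + 96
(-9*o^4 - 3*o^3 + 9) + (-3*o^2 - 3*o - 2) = -9*o^4 - 3*o^3 - 3*o^2 - 3*o + 7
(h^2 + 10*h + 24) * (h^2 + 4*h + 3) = h^4 + 14*h^3 + 67*h^2 + 126*h + 72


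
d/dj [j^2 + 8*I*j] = 2*j + 8*I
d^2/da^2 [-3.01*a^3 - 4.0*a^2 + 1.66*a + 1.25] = -18.06*a - 8.0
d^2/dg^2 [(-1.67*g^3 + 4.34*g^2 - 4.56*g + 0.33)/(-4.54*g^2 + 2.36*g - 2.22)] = (-5.6843418860808e-14*g^5 - 1.13686837721616e-13*g^4 + 79.9160720000002*g^3 + 169.1442*g^2 - 205.158888*g + 7.97906399999999)/(93.576664*g^6 - 145.930128*g^5 + 213.131208*g^4 - 155.860064*g^3 + 104.218344*g^2 - 34.893072*g + 10.941048)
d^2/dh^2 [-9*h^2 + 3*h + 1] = -18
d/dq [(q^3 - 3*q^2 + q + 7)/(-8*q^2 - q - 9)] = 2*(-4*q^4 - q^3 - 8*q^2 + 83*q - 1)/(64*q^4 + 16*q^3 + 145*q^2 + 18*q + 81)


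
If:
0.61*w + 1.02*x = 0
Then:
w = -1.67213114754098*x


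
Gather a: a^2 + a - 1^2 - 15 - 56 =a^2 + a - 72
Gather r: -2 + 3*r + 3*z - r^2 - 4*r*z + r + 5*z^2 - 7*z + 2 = -r^2 + r*(4 - 4*z) + 5*z^2 - 4*z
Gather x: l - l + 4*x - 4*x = 0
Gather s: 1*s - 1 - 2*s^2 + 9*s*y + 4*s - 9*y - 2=-2*s^2 + s*(9*y + 5) - 9*y - 3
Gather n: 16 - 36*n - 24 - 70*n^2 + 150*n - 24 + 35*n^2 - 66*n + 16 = -35*n^2 + 48*n - 16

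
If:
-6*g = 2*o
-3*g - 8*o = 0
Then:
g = 0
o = 0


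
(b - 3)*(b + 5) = b^2 + 2*b - 15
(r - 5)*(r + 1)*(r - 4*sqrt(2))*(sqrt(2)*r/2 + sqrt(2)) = sqrt(2)*r^4/2 - 4*r^3 - sqrt(2)*r^3 - 13*sqrt(2)*r^2/2 + 8*r^2 - 5*sqrt(2)*r + 52*r + 40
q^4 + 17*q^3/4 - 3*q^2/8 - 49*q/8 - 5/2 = (q - 5/4)*(q + 1/2)*(q + 1)*(q + 4)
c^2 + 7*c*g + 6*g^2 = (c + g)*(c + 6*g)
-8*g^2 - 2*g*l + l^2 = (-4*g + l)*(2*g + l)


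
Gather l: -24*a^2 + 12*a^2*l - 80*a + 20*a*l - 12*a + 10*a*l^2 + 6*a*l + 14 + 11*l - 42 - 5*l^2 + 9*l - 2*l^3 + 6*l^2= -24*a^2 - 92*a - 2*l^3 + l^2*(10*a + 1) + l*(12*a^2 + 26*a + 20) - 28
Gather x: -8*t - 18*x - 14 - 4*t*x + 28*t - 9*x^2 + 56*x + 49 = 20*t - 9*x^2 + x*(38 - 4*t) + 35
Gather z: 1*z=z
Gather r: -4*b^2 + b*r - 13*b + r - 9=-4*b^2 - 13*b + r*(b + 1) - 9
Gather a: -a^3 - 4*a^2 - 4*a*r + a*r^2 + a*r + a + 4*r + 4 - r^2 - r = -a^3 - 4*a^2 + a*(r^2 - 3*r + 1) - r^2 + 3*r + 4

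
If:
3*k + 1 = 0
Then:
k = -1/3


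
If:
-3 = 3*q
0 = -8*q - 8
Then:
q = -1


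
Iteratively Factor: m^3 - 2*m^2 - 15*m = (m + 3)*(m^2 - 5*m) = m*(m + 3)*(m - 5)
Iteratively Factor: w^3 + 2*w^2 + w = (w + 1)*(w^2 + w) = w*(w + 1)*(w + 1)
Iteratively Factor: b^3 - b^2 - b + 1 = (b - 1)*(b^2 - 1) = (b - 1)*(b + 1)*(b - 1)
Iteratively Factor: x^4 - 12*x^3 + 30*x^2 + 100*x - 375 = (x - 5)*(x^3 - 7*x^2 - 5*x + 75) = (x - 5)^2*(x^2 - 2*x - 15) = (x - 5)^3*(x + 3)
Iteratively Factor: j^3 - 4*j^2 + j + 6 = (j + 1)*(j^2 - 5*j + 6) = (j - 3)*(j + 1)*(j - 2)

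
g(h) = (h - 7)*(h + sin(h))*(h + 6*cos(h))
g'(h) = (1 - 6*sin(h))*(h - 7)*(h + sin(h)) + (h - 7)*(h + 6*cos(h))*(cos(h) + 1) + (h + sin(h))*(h + 6*cos(h)) = (7 - h)*(h + sin(h))*(6*sin(h) - 1) + (h - 7)*(h + 6*cos(h))*(cos(h) + 1) + (h + sin(h))*(h + 6*cos(h))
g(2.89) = 37.69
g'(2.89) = -2.42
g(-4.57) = -224.57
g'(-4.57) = -131.36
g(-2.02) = -121.86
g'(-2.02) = 205.85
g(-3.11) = -289.25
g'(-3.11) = 66.44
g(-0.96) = 35.14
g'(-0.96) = 48.28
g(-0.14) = 11.58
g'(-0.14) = -80.39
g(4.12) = -7.30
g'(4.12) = -55.09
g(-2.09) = -136.26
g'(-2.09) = 205.16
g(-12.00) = -1510.89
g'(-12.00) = -160.86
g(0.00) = 0.00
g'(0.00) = -84.00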